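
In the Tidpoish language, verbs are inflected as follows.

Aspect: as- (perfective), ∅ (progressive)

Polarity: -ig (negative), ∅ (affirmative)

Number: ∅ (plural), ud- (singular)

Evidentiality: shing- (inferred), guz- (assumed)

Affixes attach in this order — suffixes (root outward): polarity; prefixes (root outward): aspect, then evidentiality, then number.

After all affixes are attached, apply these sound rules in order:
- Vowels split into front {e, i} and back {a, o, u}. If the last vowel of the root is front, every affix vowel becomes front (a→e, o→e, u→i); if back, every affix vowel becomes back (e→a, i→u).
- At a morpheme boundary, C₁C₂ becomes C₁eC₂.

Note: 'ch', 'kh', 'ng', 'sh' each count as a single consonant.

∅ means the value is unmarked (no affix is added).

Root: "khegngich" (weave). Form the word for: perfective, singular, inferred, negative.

ideshingesekhegngichig

Attach aspect perfective as- → askhegngich.
Attach evidentiality inferred shing- → shingaskhegngich.
Attach number singular ud- → udshingaskhegngich.
Attach polarity negative -ig → udshingaskhegngichig.
Apply vowel harmony: udshingaskhegngichig → idshingeskhegngichig.
Apply epenthesis: idshingeskhegngichig → ideshingesekhegngichig.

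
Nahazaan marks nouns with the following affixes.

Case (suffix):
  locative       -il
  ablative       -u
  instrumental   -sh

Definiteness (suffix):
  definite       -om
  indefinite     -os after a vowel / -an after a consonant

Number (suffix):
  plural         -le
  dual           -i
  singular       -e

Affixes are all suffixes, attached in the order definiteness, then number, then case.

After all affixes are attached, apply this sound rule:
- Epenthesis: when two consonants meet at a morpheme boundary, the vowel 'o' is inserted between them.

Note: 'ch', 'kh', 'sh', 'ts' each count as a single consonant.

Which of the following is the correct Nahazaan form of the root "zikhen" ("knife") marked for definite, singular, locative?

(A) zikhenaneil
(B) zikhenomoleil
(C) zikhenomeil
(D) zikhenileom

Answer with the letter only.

C

Attach definiteness definite -om → zikhenom.
Attach number singular -e → zikhenome.
Attach case locative -il → zikhenomeil.
Epenthesis: no change.
So the correct form is zikhenomeil, option (C).
(D) zikhenileom is wrong: it has the affixes in the wrong order.
(B) zikhenomoleil is wrong: it uses plural instead of singular for number.
(A) zikhenaneil is wrong: it uses indefinite instead of definite for definiteness.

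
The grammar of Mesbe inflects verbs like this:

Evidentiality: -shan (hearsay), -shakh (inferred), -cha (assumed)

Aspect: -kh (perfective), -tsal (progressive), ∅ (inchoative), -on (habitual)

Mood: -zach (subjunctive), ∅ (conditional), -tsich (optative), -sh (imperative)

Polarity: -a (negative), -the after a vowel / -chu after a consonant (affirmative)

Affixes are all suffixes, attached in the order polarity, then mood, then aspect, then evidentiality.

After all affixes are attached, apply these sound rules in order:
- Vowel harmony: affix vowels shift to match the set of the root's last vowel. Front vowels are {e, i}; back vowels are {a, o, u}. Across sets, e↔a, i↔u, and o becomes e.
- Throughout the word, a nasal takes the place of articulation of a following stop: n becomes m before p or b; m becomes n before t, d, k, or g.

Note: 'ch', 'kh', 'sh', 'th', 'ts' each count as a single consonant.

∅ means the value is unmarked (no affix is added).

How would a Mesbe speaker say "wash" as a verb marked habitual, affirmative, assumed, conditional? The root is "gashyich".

gashyichchienche

Attach polarity affirmative -chu (after consonant 'ch') → gashyichchu.
mood = conditional: zero marking, form stays gashyichchu.
Attach aspect habitual -on → gashyichchuon.
Attach evidentiality assumed -cha → gashyichchuoncha.
Apply vowel harmony: gashyichchuoncha → gashyichchienche.
Nasal assimilation: no change.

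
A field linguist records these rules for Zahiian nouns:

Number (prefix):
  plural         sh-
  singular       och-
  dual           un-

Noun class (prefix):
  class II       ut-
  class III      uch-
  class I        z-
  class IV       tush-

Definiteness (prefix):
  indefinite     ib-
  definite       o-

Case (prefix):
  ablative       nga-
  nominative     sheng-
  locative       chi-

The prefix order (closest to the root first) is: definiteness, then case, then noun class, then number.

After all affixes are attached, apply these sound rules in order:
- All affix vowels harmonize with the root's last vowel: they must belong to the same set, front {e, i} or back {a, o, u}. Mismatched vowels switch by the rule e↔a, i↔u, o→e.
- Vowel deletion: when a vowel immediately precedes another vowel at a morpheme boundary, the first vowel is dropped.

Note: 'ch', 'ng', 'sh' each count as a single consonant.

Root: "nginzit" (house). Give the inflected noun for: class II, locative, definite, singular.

Attach definiteness definite o- → onginzit.
Attach case locative chi- → chionginzit.
Attach noun class class II ut- → utchionginzit.
Attach number singular och- → ochutchionginzit.
Apply vowel harmony: ochutchionginzit → echitchienginzit.
Apply vowel deletion: echitchienginzit → echitchenginzit.

echitchenginzit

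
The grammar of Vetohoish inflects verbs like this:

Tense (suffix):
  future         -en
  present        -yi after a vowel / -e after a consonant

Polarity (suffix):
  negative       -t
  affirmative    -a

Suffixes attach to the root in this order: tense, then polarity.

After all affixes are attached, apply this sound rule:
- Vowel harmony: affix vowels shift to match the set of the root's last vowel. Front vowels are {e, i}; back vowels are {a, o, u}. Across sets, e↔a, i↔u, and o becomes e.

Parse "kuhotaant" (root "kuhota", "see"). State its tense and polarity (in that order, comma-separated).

future, negative

Segment: kuhota-en-t.
tense: -en → future.
polarity: -t → negative.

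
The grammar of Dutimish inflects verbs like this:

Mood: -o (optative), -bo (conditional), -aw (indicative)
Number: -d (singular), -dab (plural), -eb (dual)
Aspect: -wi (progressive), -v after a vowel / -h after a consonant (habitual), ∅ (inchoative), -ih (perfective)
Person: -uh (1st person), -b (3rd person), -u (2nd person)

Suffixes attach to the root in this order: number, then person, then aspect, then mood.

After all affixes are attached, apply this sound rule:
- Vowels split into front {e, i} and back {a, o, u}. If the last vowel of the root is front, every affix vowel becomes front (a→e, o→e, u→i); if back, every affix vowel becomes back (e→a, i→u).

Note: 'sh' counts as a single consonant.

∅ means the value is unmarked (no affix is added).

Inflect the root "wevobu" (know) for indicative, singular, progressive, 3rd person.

wevobudbwuaw

Attach number singular -d → wevobud.
Attach person 3rd person -b → wevobudb.
Attach aspect progressive -wi → wevobudbwi.
Attach mood indicative -aw → wevobudbwiaw.
Apply vowel harmony: wevobudbwiaw → wevobudbwuaw.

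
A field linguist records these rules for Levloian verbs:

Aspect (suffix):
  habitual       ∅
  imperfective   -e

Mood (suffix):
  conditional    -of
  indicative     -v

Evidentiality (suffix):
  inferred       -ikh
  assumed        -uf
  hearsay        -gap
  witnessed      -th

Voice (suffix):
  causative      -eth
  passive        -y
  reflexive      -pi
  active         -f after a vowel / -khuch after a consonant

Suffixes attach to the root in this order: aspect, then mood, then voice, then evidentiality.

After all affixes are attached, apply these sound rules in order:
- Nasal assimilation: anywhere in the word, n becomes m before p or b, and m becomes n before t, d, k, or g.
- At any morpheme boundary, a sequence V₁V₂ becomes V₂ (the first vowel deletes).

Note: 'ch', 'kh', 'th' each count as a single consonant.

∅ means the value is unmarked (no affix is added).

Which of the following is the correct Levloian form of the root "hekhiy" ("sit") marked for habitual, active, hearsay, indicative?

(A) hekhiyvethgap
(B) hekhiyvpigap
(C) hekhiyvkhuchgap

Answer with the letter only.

C

aspect = habitual: zero marking, form stays hekhiy.
Attach mood indicative -v → hekhiyv.
Attach voice active -khuch (after consonant 'v') → hekhiyvkhuch.
Attach evidentiality hearsay -gap → hekhiyvkhuchgap.
Nasal assimilation: no change.
Vowel deletion: no change.
So the correct form is hekhiyvkhuchgap, option (C).
(A) hekhiyvethgap is wrong: it uses causative instead of active for voice.
(B) hekhiyvpigap is wrong: it uses reflexive instead of active for voice.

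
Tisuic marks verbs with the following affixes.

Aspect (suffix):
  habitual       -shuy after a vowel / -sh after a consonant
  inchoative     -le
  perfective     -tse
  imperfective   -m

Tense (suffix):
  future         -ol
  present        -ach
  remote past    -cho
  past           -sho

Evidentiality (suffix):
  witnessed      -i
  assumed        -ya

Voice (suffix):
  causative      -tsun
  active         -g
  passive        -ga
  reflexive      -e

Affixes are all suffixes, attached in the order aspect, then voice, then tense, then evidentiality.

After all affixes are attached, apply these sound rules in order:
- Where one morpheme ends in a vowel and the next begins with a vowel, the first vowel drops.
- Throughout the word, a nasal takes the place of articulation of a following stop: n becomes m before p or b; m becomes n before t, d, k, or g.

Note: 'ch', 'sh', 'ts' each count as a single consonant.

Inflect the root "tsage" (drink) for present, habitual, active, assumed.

tsageshuygachya

Attach aspect habitual -shuy (after vowel 'e') → tsageshuy.
Attach voice active -g → tsageshuyg.
Attach tense present -ach → tsageshuygach.
Attach evidentiality assumed -ya → tsageshuygachya.
Vowel deletion: no change.
Nasal assimilation: no change.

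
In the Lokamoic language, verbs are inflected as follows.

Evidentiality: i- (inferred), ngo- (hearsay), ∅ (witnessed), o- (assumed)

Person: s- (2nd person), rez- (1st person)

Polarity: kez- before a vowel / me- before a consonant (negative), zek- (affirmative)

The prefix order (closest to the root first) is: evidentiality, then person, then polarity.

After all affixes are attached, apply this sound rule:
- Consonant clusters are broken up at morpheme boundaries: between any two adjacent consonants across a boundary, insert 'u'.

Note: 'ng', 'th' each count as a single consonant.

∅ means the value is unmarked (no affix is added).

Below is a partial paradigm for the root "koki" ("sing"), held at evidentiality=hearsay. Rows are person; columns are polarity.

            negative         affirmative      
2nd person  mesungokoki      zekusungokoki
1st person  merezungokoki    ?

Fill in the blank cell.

Attach evidentiality hearsay ngo- → ngokoki.
Attach person 1st person rez- → rezngokoki.
Attach polarity affirmative zek- → zekrezngokoki.
Apply epenthesis: zekrezngokoki → zekurezungokoki.

zekurezungokoki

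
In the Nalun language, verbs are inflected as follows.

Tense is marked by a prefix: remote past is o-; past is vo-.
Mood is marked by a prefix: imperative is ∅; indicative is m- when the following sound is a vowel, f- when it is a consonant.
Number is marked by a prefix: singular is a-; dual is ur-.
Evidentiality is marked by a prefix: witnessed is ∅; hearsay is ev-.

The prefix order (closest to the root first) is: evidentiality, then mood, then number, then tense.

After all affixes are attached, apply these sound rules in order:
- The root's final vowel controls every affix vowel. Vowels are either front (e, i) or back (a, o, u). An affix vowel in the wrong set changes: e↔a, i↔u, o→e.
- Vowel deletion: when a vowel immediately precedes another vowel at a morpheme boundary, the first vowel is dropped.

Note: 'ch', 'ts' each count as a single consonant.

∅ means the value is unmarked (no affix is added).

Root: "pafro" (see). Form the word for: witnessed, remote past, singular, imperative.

evidentiality = witnessed: zero marking, form stays pafro.
mood = imperative: zero marking, form stays pafro.
Attach number singular a- → apafro.
Attach tense remote past o- → oapafro.
Vowel harmony: no change.
Apply vowel deletion: oapafro → apafro.

apafro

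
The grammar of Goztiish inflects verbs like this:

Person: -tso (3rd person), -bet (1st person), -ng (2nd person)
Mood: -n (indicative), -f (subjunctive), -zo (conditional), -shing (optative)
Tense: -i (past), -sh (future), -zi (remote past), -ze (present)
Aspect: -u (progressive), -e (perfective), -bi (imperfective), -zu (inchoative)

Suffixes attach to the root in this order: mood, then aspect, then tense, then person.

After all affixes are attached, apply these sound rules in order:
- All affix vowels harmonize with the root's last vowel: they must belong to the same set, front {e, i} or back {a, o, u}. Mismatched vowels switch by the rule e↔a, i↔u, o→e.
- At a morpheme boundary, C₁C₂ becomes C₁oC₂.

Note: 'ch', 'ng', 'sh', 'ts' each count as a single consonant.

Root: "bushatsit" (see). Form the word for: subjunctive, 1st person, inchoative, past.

Attach mood subjunctive -f → bushatsitf.
Attach aspect inchoative -zu → bushatsitfzu.
Attach tense past -i → bushatsitfzui.
Attach person 1st person -bet → bushatsitfzuibet.
Apply vowel harmony: bushatsitfzuibet → bushatsitfziibet.
Apply epenthesis: bushatsitfziibet → bushatsitofoziibet.

bushatsitofoziibet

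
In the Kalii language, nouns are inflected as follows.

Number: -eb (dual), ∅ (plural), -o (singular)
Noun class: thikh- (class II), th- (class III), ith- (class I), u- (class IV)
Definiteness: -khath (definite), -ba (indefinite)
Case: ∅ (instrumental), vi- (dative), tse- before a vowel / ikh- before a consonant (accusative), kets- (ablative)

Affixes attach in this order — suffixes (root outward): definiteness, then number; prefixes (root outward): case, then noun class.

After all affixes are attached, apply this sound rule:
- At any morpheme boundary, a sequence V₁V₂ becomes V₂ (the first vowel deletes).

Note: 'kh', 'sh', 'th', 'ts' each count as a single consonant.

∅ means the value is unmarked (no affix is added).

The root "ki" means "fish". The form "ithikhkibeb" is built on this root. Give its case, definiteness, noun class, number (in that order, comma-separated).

Segment: ith-ikh-ki-ba-eb.
case: tse/ikh- → accusative.
definiteness: -ba → indefinite.
noun class: ith- → class I.
number: -eb → dual.

accusative, indefinite, class I, dual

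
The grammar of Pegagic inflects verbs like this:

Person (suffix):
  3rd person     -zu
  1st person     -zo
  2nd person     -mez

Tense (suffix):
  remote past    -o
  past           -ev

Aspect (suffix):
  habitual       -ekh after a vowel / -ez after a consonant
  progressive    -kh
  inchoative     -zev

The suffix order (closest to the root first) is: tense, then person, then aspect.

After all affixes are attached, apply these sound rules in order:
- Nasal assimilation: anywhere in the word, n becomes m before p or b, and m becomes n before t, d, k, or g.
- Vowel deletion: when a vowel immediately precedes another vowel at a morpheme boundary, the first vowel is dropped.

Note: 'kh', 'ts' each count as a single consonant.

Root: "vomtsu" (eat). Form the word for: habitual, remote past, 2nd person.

vomtsomezez

Attach tense remote past -o → vomtsuo.
Attach person 2nd person -mez → vomtsuomez.
Attach aspect habitual -ez (after consonant 'z') → vomtsuomezez.
Nasal assimilation: no change.
Apply vowel deletion: vomtsuomezez → vomtsomezez.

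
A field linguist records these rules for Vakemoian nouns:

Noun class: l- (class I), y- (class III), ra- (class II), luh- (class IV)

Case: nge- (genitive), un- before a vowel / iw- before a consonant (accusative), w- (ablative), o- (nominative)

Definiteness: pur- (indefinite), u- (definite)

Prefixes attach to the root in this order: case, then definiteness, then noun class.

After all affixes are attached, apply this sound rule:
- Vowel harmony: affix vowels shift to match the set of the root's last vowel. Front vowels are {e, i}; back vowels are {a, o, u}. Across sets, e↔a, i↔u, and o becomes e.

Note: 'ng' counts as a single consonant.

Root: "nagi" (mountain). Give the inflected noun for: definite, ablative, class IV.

Attach case ablative w- → wnagi.
Attach definiteness definite u- → uwnagi.
Attach noun class class IV luh- → luhuwnagi.
Apply vowel harmony: luhuwnagi → lihiwnagi.

lihiwnagi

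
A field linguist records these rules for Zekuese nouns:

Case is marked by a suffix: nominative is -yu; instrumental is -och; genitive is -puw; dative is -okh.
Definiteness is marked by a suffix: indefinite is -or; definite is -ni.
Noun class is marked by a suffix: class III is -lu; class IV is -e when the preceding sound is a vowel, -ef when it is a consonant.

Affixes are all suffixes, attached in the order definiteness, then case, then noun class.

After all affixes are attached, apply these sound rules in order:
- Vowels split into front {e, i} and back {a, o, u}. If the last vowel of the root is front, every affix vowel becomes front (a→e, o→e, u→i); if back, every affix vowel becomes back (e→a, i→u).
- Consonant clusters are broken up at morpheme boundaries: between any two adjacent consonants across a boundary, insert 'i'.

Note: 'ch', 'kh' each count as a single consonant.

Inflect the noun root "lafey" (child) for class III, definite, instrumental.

Attach definiteness definite -ni → lafeyni.
Attach case instrumental -och → lafeynioch.
Attach noun class class III -lu → lafeyniochlu.
Apply vowel harmony: lafeyniochlu → lafeyniechli.
Apply epenthesis: lafeyniechli → lafeyiniechili.

lafeyiniechili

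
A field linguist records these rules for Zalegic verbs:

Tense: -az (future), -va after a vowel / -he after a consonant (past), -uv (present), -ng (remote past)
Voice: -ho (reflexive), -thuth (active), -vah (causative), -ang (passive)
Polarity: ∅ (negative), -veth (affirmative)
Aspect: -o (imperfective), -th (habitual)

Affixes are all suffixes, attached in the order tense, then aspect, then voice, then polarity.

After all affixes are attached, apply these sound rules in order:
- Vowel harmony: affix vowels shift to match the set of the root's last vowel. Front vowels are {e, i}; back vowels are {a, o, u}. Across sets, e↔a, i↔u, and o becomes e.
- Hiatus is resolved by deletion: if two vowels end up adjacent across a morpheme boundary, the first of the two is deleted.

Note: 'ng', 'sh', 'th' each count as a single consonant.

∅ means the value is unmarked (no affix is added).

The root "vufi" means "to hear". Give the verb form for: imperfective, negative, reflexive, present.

Attach tense present -uv → vufiuv.
Attach aspect imperfective -o → vufiuvo.
Attach voice reflexive -ho → vufiuvoho.
polarity = negative: zero marking, form stays vufiuvoho.
Apply vowel harmony: vufiuvoho → vufiivehe.
Apply vowel deletion: vufiivehe → vufivehe.

vufivehe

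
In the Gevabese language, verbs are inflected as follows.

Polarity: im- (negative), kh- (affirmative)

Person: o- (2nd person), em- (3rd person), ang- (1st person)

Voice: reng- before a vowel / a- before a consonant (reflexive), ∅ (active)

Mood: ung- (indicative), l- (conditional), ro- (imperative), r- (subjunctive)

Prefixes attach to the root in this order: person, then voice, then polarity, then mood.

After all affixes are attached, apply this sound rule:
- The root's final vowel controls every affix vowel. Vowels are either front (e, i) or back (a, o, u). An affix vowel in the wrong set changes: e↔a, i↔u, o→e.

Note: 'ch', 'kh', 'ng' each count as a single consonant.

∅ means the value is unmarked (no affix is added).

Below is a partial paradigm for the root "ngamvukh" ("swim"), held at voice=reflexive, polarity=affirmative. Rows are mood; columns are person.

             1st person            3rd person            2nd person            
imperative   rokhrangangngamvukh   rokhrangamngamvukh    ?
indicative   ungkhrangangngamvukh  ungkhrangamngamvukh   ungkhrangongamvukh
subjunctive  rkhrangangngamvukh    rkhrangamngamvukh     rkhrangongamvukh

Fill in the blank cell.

rokhrangongamvukh

Attach person 2nd person o- → ongamvukh.
Attach voice reflexive reng- (before vowel 'o') → rengongamvukh.
Attach polarity affirmative kh- → khrengongamvukh.
Attach mood imperative ro- → rokhrengongamvukh.
Apply vowel harmony: rokhrengongamvukh → rokhrangongamvukh.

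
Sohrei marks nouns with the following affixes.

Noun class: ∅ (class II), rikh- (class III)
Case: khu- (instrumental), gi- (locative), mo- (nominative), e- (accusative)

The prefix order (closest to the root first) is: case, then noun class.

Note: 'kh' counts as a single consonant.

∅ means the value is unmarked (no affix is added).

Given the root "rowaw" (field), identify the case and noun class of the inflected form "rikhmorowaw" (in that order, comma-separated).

Segment: rikh-mo-rowaw.
case: mo- → nominative.
noun class: rikh- → class III.

nominative, class III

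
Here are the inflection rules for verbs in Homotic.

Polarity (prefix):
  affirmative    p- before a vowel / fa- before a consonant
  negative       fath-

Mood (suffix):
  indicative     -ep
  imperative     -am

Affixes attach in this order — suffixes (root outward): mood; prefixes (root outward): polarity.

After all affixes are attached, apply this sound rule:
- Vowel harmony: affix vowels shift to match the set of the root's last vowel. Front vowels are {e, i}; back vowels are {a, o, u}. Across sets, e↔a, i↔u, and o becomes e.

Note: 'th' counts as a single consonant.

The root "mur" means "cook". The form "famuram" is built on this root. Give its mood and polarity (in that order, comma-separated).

imperative, affirmative

Segment: fa-mur-am.
mood: -am → imperative.
polarity: p/fa- → affirmative.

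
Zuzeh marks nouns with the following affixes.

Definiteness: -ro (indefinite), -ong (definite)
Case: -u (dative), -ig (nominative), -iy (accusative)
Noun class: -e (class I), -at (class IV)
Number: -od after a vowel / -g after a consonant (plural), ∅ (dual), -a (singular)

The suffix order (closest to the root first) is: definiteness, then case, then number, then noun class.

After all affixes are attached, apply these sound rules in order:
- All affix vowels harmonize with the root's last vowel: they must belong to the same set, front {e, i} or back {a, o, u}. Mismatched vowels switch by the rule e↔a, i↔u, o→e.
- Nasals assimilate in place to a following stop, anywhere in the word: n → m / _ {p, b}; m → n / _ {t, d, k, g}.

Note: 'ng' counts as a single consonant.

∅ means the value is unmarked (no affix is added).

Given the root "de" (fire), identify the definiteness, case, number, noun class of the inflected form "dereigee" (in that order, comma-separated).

Segment: de-ro-ig-a-e.
definiteness: -ro → indefinite.
case: -ig → nominative.
number: -a → singular.
noun class: -e → class I.

indefinite, nominative, singular, class I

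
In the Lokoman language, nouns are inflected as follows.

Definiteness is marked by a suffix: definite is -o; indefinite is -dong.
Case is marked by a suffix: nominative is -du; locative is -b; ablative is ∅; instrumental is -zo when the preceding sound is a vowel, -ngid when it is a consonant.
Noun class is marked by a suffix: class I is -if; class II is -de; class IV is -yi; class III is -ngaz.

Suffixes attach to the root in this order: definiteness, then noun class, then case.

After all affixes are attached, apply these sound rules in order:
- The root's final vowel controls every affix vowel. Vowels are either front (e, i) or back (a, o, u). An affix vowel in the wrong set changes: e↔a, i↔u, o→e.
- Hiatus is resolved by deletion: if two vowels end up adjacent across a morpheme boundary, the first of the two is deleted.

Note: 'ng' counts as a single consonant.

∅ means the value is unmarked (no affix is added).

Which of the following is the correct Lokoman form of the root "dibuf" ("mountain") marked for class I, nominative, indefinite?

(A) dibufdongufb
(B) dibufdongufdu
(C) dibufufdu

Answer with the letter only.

B

Attach definiteness indefinite -dong → dibufdong.
Attach noun class class I -if → dibufdongif.
Attach case nominative -du → dibufdongifdu.
Apply vowel harmony: dibufdongifdu → dibufdongufdu.
Vowel deletion: no change.
So the correct form is dibufdongufdu, option (B).
(C) dibufufdu is wrong: it uses definite instead of indefinite for definiteness.
(A) dibufdongufb is wrong: it uses locative instead of nominative for case.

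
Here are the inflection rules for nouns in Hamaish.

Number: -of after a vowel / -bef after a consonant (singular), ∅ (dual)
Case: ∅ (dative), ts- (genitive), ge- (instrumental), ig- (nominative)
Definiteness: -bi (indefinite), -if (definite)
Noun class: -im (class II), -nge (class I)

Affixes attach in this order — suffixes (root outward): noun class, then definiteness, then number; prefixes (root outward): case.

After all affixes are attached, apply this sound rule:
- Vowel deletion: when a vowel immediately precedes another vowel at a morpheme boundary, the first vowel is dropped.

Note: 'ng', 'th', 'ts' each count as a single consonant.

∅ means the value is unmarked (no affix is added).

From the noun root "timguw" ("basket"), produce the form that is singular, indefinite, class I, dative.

timguwngebof

Attach noun class class I -nge → timguwnge.
case = dative: zero marking, form stays timguwnge.
Attach definiteness indefinite -bi → timguwngebi.
Attach number singular -of (after vowel 'i') → timguwngebiof.
Apply vowel deletion: timguwngebiof → timguwngebof.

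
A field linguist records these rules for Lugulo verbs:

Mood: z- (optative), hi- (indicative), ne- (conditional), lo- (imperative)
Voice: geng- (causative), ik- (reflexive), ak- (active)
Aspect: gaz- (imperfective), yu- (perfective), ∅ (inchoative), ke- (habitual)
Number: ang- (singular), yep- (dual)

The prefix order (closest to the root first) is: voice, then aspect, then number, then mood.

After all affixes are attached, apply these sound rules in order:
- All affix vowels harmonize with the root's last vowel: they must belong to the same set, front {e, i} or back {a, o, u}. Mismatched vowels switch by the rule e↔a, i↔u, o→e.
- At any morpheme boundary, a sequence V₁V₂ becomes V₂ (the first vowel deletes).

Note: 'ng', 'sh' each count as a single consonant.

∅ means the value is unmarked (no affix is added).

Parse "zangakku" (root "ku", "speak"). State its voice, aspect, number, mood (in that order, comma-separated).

active, inchoative, singular, optative

Segment: z-ang-ak-ku.
voice: ak- → active.
aspect: ∅ → inchoative.
number: ang- → singular.
mood: z- → optative.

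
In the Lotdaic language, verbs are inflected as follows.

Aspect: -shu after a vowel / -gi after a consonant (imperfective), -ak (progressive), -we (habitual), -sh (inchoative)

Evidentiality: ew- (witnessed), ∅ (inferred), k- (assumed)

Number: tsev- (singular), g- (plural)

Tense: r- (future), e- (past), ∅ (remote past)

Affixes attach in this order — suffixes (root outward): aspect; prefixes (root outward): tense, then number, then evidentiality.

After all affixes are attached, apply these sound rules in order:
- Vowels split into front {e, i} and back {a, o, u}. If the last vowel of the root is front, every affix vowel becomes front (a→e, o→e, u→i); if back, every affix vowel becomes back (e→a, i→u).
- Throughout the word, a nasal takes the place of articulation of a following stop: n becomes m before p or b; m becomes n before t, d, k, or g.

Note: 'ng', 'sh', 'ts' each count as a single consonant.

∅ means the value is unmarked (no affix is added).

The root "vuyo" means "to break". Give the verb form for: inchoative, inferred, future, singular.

tsavrvuyosh

Attach tense future r- → rvuyo.
Attach aspect inchoative -sh → rvuyosh.
Attach number singular tsev- → tsevrvuyosh.
evidentiality = inferred: zero marking, form stays tsevrvuyosh.
Apply vowel harmony: tsevrvuyosh → tsavrvuyosh.
Nasal assimilation: no change.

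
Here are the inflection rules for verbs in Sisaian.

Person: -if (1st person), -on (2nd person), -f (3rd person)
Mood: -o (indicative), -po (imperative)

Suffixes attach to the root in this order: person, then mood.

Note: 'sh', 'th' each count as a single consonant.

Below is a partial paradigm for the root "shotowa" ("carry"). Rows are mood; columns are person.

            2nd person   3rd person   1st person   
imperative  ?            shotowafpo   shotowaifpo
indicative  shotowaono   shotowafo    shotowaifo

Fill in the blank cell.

shotowaonpo

Attach person 2nd person -on → shotowaon.
Attach mood imperative -po → shotowaonpo.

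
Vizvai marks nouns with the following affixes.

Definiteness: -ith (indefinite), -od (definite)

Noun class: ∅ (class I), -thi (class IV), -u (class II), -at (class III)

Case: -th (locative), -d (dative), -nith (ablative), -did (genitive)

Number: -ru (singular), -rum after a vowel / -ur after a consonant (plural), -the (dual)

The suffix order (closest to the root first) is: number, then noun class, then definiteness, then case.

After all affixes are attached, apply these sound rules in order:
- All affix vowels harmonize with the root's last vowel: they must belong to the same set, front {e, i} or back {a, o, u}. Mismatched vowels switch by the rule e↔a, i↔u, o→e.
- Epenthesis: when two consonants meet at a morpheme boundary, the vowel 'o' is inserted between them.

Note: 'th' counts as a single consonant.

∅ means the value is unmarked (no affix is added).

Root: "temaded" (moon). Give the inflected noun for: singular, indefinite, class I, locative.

temadedoriithoth

Attach number singular -ru → temadedru.
noun class = class I: zero marking, form stays temadedru.
Attach definiteness indefinite -ith → temadedruith.
Attach case locative -th → temadedruithth.
Apply vowel harmony: temadedruithth → temadedriithth.
Apply epenthesis: temadedriithth → temadedoriithoth.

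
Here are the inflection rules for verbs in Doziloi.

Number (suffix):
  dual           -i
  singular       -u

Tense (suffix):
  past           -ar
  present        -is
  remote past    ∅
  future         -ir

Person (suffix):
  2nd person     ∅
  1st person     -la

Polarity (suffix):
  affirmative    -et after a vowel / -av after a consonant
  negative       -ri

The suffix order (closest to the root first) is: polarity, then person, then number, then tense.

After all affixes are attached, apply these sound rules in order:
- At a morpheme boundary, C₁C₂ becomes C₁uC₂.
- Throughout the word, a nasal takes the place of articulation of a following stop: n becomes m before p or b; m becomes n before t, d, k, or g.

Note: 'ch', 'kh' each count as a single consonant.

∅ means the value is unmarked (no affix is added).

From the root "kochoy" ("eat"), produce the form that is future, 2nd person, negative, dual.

kochoyuriiir

Attach polarity negative -ri → kochoyri.
person = 2nd person: zero marking, form stays kochoyri.
Attach number dual -i → kochoyrii.
Attach tense future -ir → kochoyriiir.
Apply epenthesis: kochoyriiir → kochoyuriiir.
Nasal assimilation: no change.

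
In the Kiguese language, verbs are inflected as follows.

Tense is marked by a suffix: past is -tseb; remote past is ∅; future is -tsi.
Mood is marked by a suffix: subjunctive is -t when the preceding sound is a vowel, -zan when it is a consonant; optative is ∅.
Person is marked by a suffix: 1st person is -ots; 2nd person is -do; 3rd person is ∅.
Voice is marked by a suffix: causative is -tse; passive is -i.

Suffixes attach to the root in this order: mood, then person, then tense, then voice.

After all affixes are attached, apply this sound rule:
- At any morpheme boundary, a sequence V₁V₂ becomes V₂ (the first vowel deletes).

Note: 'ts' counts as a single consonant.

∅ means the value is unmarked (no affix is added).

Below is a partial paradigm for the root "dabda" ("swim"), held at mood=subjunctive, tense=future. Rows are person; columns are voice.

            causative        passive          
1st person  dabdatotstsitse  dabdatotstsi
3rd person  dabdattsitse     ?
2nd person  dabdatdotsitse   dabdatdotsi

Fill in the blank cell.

Attach mood subjunctive -t (after vowel 'a') → dabdat.
person = 3rd person: zero marking, form stays dabdat.
Attach tense future -tsi → dabdattsi.
Attach voice passive -i → dabdattsii.
Apply vowel deletion: dabdattsii → dabdattsi.

dabdattsi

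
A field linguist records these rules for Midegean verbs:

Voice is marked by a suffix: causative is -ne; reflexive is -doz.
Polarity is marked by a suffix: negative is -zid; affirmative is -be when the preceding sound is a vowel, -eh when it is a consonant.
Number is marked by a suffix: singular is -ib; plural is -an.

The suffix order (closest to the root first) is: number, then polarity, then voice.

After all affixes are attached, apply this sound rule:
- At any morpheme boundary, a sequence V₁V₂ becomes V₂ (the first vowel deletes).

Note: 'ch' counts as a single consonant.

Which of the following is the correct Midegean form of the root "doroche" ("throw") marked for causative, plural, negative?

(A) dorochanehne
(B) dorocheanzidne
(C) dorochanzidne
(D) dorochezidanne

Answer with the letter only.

C

Attach number plural -an → dorochean.
Attach polarity negative -zid → dorocheanzid.
Attach voice causative -ne → dorocheanzidne.
Apply vowel deletion: dorocheanzidne → dorochanzidne.
So the correct form is dorochanzidne, option (C).
(A) dorochanehne is wrong: it uses affirmative instead of negative for polarity.
(B) dorocheanzidne is wrong: it fails to apply the sound rule(s).
(D) dorochezidanne is wrong: it has the affixes in the wrong order.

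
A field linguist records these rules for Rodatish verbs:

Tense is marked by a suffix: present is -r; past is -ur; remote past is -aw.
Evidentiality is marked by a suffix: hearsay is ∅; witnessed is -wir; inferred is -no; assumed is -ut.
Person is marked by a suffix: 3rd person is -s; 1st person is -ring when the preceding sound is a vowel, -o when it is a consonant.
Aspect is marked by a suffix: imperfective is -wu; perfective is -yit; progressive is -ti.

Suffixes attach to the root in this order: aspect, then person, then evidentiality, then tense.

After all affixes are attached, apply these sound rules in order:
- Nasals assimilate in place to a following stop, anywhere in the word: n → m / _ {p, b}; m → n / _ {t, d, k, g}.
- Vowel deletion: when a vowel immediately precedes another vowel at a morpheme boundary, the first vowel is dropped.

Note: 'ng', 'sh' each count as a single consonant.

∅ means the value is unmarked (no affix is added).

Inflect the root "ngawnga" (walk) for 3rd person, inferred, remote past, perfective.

Attach aspect perfective -yit → ngawngayit.
Attach person 3rd person -s → ngawngayits.
Attach evidentiality inferred -no → ngawngayitsno.
Attach tense remote past -aw → ngawngayitsnoaw.
Nasal assimilation: no change.
Apply vowel deletion: ngawngayitsnoaw → ngawngayitsnaw.

ngawngayitsnaw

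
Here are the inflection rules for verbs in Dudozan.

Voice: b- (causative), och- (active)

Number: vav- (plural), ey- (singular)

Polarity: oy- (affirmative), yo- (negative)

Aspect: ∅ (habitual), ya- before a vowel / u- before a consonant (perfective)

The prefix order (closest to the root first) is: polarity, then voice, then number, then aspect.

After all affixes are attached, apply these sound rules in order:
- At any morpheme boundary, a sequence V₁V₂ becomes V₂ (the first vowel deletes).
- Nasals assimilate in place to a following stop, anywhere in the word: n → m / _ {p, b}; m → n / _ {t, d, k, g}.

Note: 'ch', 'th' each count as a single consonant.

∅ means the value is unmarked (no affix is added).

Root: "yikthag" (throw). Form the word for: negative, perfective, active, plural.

Attach polarity negative yo- → yoyikthag.
Attach voice active och- → ochyoyikthag.
Attach number plural vav- → vavochyoyikthag.
Attach aspect perfective u- (before consonant 'v') → uvavochyoyikthag.
Vowel deletion: no change.
Nasal assimilation: no change.

uvavochyoyikthag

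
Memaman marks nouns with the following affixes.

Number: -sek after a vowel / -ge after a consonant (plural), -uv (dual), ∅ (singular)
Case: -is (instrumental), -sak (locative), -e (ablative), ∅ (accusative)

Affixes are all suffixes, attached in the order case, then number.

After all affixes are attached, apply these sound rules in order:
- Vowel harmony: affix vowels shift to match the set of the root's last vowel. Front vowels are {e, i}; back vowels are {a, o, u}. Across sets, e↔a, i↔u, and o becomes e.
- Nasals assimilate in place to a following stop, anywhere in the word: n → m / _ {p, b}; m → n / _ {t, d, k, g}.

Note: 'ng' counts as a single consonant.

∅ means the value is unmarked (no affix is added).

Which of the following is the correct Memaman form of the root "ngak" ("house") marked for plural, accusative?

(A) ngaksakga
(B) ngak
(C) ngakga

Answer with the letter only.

C

case = accusative: zero marking, form stays ngak.
Attach number plural -ge (after consonant 'k') → ngakge.
Apply vowel harmony: ngakge → ngakga.
Nasal assimilation: no change.
So the correct form is ngakga, option (C).
(B) ngak is wrong: it uses singular instead of plural for number.
(A) ngaksakga is wrong: it uses locative instead of accusative for case.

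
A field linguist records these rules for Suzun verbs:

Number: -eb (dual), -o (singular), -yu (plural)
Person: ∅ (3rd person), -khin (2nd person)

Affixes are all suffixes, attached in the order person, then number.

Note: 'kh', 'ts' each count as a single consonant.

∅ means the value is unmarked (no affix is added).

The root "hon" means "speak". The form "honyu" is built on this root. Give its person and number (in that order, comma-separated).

Segment: hon-yu.
person: ∅ → 3rd person.
number: -yu → plural.

3rd person, plural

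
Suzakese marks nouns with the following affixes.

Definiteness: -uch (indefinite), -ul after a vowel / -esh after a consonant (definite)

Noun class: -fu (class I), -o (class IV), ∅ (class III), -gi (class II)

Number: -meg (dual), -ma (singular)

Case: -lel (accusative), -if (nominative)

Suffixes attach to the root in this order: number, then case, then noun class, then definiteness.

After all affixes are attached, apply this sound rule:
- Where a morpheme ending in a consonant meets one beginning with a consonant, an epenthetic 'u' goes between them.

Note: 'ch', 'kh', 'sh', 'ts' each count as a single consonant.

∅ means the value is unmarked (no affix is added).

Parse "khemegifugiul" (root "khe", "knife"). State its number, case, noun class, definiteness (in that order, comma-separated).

dual, nominative, class II, definite

Segment: khe-meg-if-gi-ul.
number: -meg → dual.
case: -if → nominative.
noun class: -gi → class II.
definiteness: -ul/esh → definite.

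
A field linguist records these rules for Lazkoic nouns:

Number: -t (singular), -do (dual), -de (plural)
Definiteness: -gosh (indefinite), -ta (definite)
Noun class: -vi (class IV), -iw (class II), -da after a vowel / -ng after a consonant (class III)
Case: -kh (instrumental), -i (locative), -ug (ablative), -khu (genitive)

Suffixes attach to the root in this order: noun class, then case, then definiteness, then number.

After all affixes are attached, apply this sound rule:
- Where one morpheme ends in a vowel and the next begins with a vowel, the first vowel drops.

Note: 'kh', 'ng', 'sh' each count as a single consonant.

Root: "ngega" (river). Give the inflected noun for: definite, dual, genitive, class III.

Attach noun class class III -da (after vowel 'a') → ngegada.
Attach case genitive -khu → ngegadakhu.
Attach definiteness definite -ta → ngegadakhuta.
Attach number dual -do → ngegadakhutado.
Vowel deletion: no change.

ngegadakhutado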